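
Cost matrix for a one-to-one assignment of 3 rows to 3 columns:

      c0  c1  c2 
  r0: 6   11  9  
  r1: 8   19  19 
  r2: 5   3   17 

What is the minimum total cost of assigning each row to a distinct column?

Minimum assignment cost: 20

optimal assignment: row0→col2 (cost 9), row1→col0 (cost 8), row2→col1 (cost 3)
total = 9 + 8 + 3 = 20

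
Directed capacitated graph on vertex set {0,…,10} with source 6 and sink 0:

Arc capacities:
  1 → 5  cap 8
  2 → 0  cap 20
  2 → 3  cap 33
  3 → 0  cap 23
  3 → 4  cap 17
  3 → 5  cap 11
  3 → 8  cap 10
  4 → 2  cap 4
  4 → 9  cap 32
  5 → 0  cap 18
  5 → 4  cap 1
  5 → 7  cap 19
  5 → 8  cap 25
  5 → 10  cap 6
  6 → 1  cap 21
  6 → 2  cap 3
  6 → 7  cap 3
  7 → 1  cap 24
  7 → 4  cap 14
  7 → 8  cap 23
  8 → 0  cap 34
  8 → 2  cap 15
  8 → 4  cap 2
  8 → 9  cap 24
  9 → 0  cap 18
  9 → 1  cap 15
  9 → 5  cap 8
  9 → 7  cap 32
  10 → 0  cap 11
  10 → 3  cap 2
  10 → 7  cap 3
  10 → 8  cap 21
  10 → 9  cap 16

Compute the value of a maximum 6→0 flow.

Maximum flow value: 14

augment #1: 6→2→0 bottleneck 3, total now 3
augment #2: 6→1→5→0 bottleneck 8, total now 11
augment #3: 6→7→8→0 bottleneck 3, total now 14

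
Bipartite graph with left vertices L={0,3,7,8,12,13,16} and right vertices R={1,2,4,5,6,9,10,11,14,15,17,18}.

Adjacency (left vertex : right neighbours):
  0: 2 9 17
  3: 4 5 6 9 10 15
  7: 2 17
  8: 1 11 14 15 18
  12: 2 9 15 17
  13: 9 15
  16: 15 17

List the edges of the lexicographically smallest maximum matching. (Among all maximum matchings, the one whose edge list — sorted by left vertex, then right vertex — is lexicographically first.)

Lex-smallest maximum matching: {(0,2), (3,4), (7,17), (8,1), (12,9), (13,15)}

|M| = 6 (so the lex-smallest maximum matching has 6 edges)
process left vertices in ascending order; for each, take the smallest-labelled available neighbour that still permits 6 edges overall, or leave it unmatched if none does
lex-smallest matching: {0-2, 3-4, 7-17, 8-1, 12-9, 13-15}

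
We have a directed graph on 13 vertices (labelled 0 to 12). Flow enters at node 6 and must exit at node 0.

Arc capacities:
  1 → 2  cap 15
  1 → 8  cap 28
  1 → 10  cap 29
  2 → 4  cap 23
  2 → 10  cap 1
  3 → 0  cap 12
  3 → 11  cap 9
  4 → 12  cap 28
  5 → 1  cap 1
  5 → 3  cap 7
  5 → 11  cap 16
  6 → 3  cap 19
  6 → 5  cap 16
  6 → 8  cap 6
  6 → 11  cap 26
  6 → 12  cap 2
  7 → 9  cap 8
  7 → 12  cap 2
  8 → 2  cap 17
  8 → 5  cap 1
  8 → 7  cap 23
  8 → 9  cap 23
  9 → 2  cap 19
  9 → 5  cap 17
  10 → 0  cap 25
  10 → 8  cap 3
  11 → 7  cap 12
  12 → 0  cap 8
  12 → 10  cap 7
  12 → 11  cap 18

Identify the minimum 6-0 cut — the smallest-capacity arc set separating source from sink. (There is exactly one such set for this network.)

Min-cut arcs: {(2,10), (3,0), (5,1), (12,0), (12,10)} (total capacity 29)

augment #1: 6→3→0 push 12
augment #2: 6→12→0 push 2
augment #3: 6→5→1→10→0 push 1
augment #4: 6→8→2→10→0 push 1
augment #5: 6→8→7→12→0 push 2
augment #6: 6→8→2→4→12→0 push 3
augment #7: 6→11→7→8→2→4→12→0 push 1
augment #8: 6→11→7→8→2→4→12→10→0 push 1
augment #9: 6→11→7→9→2→4→12→10→0 push 6
max flow = 29; residual-reachable set from 6 gives S-side
cut edges (S→T): {(2,10), (3,0), (5,1), (12,0), (12,10)} total cap 29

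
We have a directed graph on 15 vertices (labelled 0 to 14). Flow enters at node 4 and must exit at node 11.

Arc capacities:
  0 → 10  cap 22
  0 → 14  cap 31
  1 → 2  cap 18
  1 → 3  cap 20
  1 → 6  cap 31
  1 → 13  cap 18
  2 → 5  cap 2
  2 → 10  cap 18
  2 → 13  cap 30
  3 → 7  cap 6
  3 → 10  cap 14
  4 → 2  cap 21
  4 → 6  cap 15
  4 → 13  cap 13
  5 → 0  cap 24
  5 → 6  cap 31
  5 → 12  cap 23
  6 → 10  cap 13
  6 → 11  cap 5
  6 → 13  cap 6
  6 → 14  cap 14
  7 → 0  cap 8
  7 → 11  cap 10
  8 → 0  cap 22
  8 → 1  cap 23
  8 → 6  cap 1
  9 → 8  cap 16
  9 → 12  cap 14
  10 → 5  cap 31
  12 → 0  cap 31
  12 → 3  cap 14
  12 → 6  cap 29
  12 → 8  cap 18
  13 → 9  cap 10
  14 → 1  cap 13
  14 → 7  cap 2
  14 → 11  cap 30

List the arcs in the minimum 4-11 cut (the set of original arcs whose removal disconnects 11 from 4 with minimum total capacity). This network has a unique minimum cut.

Min-cut arcs: {(3,7), (6,11), (14,7), (14,11)} (total capacity 43)

augment #1: 4→6→11 push 5
augment #2: 4→6→14→11 push 10
augment #3: 4→2→5→0→14→11 push 2
augment #4: 4→2→10→5→0→14→11 push 18
augment #5: 4→13→9→12→3→7→11 push 6
augment #6: 4→13→9→8→0→14→7→11 push 2
max flow = 43; residual-reachable set from 4 gives S-side
cut edges (S→T): {(3,7), (6,11), (14,7), (14,11)} total cap 43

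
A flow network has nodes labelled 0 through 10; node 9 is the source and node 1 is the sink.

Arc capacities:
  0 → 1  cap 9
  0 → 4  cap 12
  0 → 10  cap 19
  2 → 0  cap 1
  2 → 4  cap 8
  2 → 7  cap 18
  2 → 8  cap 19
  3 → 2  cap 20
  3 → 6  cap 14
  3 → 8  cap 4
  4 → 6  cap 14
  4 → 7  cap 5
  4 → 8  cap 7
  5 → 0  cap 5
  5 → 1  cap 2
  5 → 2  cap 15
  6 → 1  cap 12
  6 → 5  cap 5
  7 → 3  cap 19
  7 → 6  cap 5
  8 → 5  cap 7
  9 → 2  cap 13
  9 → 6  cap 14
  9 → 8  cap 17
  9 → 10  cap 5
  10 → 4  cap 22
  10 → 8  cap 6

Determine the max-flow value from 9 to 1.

Maximum flow value: 20

augment #1: 9→6→1 bottleneck 12, total now 12
augment #2: 9→2→0→1 bottleneck 1, total now 13
augment #3: 9→6→5→1 bottleneck 2, total now 15
augment #4: 9→8→5→0→1 bottleneck 5, total now 20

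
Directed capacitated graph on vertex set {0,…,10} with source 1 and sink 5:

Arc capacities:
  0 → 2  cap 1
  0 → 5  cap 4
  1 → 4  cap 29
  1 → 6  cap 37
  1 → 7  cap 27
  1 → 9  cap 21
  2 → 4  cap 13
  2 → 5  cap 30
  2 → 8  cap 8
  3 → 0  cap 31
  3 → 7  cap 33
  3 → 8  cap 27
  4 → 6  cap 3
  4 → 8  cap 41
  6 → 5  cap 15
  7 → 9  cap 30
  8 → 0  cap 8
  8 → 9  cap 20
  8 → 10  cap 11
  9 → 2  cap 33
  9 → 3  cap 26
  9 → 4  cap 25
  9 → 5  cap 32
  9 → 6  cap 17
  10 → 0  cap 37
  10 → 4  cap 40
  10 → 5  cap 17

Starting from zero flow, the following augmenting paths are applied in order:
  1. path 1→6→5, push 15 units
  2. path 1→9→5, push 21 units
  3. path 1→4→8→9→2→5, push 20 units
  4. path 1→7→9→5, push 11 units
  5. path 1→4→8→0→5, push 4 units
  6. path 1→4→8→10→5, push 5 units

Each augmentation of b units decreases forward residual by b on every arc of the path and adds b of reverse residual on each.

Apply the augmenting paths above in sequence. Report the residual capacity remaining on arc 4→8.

after path 1 (1→6→5, push 15): res(4,8)=41
after path 2 (1→9→5, push 21): res(4,8)=41
after path 3 (1→4→8→9→2→5, push 20): res(4,8)=21
after path 4 (1→7→9→5, push 11): res(4,8)=21
after path 5 (1→4→8→0→5, push 4): res(4,8)=17
after path 6 (1→4→8→10→5, push 5): res(4,8)=12

Residual capacity of (4,8): 12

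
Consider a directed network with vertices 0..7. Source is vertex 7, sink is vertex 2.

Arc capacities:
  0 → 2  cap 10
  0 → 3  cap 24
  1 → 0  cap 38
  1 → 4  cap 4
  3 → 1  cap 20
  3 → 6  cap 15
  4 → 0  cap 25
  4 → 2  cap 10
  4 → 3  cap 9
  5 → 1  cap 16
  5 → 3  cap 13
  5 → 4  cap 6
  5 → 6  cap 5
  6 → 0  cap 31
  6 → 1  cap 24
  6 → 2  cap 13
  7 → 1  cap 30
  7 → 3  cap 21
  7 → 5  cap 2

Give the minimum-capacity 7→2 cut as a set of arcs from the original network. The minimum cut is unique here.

Min-cut arcs: {(0,2), (1,4), (6,2), (7,5)} (total capacity 29)

augment #1: 7→1→0→2 push 10
augment #2: 7→1→4→2 push 4
augment #3: 7→3→6→2 push 13
augment #4: 7→5→4→2 push 2
max flow = 29; residual-reachable set from 7 gives S-side
cut edges (S→T): {(0,2), (1,4), (6,2), (7,5)} total cap 29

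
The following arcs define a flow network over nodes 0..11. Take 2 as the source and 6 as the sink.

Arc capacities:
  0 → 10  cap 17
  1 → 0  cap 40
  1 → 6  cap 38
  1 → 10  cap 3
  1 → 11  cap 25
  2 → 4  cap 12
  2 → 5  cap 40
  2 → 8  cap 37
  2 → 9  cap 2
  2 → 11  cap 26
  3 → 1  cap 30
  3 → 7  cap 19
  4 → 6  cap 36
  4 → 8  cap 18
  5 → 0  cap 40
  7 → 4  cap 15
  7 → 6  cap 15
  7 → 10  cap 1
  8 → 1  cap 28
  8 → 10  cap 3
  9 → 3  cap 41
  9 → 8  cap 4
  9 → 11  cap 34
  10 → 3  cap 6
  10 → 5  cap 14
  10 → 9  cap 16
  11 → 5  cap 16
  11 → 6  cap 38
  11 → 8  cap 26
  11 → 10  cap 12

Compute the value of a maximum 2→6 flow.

augment #1: 2→4→6 bottleneck 12, total now 12
augment #2: 2→11→6 bottleneck 26, total now 38
augment #3: 2→8→1→6 bottleneck 28, total now 66
augment #4: 2→9→11→6 bottleneck 2, total now 68
augment #5: 2→8→10→3→1→6 bottleneck 3, total now 71
augment #6: 2→5→0→10→3→1→6 bottleneck 3, total now 74
augment #7: 2→5→0→10→9→11→6 bottleneck 10, total now 84
augment #8: 2→5→0→10→9→3→1→6 bottleneck 4, total now 88

Maximum flow value: 88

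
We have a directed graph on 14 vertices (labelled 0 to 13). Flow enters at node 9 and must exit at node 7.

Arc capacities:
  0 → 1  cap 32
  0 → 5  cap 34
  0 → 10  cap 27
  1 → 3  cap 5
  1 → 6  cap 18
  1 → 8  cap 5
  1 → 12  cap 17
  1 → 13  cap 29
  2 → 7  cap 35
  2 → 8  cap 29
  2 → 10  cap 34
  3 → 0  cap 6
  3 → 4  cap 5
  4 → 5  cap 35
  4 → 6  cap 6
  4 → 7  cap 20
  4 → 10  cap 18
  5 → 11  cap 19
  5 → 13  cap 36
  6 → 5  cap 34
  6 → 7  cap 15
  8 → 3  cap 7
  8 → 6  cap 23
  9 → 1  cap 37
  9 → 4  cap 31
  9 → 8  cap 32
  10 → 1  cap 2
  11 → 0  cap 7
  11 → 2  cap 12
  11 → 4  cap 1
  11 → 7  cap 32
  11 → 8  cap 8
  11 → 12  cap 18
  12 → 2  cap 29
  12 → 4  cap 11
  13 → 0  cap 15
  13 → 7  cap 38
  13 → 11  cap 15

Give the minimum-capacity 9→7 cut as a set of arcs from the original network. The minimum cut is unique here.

augment #1: 9→4→7 push 20
augment #2: 9→1→6→7 push 15
augment #3: 9→1→13→7 push 22
augment #4: 9→4→5→11→7 push 11
augment #5: 9→8→6→1→13→7 push 7
augment #6: 9→8→6→5→11→7 push 8
augment #7: 9→8→6→5→13→7 push 8
augment #8: 9→8→3→0→5→13→7 push 1
augment #9: 9→8→3→0→1→12→2→7 push 5
augment #10: 9→8→3→4→5→13→11→7 push 1
max flow = 98; residual-reachable set from 9 gives S-side
cut edges (S→T): {(8,3), (8,6), (9,1), (9,4)} total cap 98

Min-cut arcs: {(8,3), (8,6), (9,1), (9,4)} (total capacity 98)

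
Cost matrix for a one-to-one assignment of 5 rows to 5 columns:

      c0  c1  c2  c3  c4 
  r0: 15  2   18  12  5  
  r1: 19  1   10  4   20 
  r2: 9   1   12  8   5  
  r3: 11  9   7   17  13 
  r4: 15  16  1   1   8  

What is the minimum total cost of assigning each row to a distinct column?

optimal assignment: row0→col4 (cost 5), row1→col3 (cost 4), row2→col1 (cost 1), row3→col0 (cost 11), row4→col2 (cost 1)
total = 5 + 4 + 1 + 11 + 1 = 22

Minimum assignment cost: 22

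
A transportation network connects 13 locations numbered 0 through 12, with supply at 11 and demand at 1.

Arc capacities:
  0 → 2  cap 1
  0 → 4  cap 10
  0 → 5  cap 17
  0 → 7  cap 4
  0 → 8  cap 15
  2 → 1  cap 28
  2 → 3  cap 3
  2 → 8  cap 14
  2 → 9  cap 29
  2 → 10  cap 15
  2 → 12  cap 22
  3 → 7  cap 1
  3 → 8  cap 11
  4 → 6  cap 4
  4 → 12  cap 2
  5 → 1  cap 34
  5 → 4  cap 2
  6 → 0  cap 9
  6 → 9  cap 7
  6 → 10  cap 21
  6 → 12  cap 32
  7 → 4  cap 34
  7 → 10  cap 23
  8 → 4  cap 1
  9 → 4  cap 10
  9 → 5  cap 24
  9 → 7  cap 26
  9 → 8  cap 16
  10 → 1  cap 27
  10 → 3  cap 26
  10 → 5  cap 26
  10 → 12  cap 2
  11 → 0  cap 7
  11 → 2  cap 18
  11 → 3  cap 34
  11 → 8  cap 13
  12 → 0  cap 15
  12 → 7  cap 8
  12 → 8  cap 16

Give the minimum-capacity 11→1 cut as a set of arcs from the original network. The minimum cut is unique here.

augment #1: 11→2→1 push 18
augment #2: 11→0→2→1 push 1
augment #3: 11→0→5→1 push 6
augment #4: 11→3→7→10→1 push 1
augment #5: 11→8→4→6→10→1 push 1
max flow = 27; residual-reachable set from 11 gives S-side
cut edges (S→T): {(3,7), (8,4), (11,0), (11,2)} total cap 27

Min-cut arcs: {(3,7), (8,4), (11,0), (11,2)} (total capacity 27)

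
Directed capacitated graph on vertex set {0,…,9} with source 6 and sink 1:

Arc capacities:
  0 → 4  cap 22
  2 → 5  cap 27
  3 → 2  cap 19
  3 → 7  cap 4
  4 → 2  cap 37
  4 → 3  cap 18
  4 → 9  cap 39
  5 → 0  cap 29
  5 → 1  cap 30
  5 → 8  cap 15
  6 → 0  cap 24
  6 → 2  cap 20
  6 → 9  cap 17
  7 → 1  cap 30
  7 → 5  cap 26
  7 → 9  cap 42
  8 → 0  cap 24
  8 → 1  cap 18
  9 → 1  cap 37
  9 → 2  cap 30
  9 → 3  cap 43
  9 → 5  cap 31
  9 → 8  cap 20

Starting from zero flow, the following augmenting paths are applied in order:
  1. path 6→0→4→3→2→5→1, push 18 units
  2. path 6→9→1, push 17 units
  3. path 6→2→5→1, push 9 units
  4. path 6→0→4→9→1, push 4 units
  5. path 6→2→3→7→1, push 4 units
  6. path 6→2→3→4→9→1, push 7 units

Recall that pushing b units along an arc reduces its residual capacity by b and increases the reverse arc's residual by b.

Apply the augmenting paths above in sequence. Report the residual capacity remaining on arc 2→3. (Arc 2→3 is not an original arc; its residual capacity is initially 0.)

Residual capacity of (2,3): 7

after path 1 (6→0→4→3→2→5→1, push 18): res(2,3)=18
after path 2 (6→9→1, push 17): res(2,3)=18
after path 3 (6→2→5→1, push 9): res(2,3)=18
after path 4 (6→0→4→9→1, push 4): res(2,3)=18
after path 5 (6→2→3→7→1, push 4): res(2,3)=14
after path 6 (6→2→3→4→9→1, push 7): res(2,3)=7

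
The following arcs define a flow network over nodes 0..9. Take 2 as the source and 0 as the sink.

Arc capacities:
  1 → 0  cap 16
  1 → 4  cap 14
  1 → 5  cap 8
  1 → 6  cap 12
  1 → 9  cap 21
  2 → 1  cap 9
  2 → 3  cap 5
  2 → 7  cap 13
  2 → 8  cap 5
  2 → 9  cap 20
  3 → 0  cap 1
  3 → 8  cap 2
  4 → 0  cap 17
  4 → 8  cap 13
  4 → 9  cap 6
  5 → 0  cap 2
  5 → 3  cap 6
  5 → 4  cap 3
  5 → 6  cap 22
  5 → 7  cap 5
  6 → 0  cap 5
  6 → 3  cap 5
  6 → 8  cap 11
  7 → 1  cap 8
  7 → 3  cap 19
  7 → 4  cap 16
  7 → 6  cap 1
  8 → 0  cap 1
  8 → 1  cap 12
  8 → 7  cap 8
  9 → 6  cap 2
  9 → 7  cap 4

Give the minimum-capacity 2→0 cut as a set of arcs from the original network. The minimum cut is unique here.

Min-cut arcs: {(2,1), (2,7), (2,8), (3,0), (3,8), (9,6), (9,7)} (total capacity 36)

augment #1: 2→1→0 push 9
augment #2: 2→3→0 push 1
augment #3: 2→8→0 push 1
augment #4: 2→7→1→0 push 7
augment #5: 2→7→4→0 push 6
augment #6: 2→9→6→0 push 2
augment #7: 2→8→1→4→0 push 4
augment #8: 2→9→7→4→0 push 4
augment #9: 2→3→8→1→4→0 push 2
max flow = 36; residual-reachable set from 2 gives S-side
cut edges (S→T): {(2,1), (2,7), (2,8), (3,0), (3,8), (9,6), (9,7)} total cap 36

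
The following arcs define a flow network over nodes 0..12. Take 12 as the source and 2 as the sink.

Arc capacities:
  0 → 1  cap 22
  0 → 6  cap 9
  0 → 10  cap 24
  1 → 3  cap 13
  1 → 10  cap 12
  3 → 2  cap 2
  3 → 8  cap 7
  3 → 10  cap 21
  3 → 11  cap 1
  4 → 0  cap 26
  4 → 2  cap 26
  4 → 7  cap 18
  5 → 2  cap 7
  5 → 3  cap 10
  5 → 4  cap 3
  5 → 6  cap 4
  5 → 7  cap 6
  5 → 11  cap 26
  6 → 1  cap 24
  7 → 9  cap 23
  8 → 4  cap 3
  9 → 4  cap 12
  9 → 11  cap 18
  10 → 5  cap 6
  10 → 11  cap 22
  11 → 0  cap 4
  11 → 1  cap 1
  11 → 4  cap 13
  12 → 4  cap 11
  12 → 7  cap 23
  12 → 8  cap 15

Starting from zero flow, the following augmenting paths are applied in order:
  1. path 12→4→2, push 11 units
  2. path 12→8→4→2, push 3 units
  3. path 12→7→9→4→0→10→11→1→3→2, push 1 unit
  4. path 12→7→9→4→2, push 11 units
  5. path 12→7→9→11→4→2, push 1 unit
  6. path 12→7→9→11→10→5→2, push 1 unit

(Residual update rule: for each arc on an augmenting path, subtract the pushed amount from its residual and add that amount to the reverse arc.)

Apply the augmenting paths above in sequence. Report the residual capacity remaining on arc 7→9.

after path 1 (12→4→2, push 11): res(7,9)=23
after path 2 (12→8→4→2, push 3): res(7,9)=23
after path 3 (12→7→9→4→0→10→11→1→3→2, push 1): res(7,9)=22
after path 4 (12→7→9→4→2, push 11): res(7,9)=11
after path 5 (12→7→9→11→4→2, push 1): res(7,9)=10
after path 6 (12→7→9→11→10→5→2, push 1): res(7,9)=9

Residual capacity of (7,9): 9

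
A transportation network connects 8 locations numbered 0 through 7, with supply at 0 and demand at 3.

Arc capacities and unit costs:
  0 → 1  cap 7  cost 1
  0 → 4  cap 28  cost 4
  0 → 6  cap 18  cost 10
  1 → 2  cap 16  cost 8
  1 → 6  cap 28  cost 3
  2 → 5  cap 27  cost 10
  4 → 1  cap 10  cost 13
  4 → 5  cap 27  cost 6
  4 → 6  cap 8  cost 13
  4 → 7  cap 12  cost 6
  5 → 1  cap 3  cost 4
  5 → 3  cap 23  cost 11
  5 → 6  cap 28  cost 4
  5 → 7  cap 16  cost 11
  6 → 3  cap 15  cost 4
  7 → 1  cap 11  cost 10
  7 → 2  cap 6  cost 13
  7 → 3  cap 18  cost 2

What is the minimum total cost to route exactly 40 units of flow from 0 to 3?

shortest-cost path #1: 0→1→6→3 push 7 @ unit cost 8 (adds 56)
shortest-cost path #2: 0→4→7→3 push 12 @ unit cost 12 (adds 144)
shortest-cost path #3: 0→6→3 push 8 @ unit cost 14 (adds 112)
shortest-cost path #4: 0→4→5→3 push 13 @ unit cost 21 (adds 273)
total cost = 585

Minimum cost for 40 units: 585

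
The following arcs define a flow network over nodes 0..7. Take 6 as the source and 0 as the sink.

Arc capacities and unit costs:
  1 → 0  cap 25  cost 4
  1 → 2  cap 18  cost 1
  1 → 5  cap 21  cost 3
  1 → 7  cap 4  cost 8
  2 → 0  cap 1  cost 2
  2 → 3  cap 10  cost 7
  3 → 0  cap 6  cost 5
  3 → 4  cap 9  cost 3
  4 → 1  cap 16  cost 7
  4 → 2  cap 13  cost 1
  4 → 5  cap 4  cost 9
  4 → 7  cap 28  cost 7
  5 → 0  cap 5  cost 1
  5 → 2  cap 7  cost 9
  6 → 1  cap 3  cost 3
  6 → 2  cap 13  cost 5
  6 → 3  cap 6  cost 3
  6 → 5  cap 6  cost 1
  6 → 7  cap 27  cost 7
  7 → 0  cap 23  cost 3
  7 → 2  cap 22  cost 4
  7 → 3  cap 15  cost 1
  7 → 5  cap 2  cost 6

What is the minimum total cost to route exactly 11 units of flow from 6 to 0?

shortest-cost path #1: 6→5→0 push 5 @ unit cost 2 (adds 10)
shortest-cost path #2: 6→1→2→0 push 1 @ unit cost 6 (adds 6)
shortest-cost path #3: 6→1→0 push 2 @ unit cost 7 (adds 14)
shortest-cost path #4: 6→3→0 push 3 @ unit cost 8 (adds 24)
total cost = 54

Minimum cost for 11 units: 54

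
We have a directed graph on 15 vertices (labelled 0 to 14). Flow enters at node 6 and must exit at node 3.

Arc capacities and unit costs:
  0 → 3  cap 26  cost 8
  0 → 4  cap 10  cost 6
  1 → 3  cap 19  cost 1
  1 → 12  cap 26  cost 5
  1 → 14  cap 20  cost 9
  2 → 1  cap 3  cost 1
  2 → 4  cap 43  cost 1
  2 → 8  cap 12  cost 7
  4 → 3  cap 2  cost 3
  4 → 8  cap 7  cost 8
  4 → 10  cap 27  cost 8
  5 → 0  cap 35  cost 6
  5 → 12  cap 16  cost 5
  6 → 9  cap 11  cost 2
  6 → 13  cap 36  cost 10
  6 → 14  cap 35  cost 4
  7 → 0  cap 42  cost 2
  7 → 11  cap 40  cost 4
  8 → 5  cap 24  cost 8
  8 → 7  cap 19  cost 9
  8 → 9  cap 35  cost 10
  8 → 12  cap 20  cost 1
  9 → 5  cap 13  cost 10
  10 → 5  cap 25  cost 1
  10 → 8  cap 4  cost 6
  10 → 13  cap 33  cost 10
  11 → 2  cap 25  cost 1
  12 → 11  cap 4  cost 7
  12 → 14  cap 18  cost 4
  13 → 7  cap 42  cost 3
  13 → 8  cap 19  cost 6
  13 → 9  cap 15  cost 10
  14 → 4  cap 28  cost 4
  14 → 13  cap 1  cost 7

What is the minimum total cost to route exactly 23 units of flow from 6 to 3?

shortest-cost path #1: 6→14→4→3 push 2 @ unit cost 11 (adds 22)
shortest-cost path #2: 6→13→7→11→2→1→3 push 3 @ unit cost 20 (adds 60)
shortest-cost path #3: 6→13→7→0→3 push 18 @ unit cost 23 (adds 414)
total cost = 496

Minimum cost for 23 units: 496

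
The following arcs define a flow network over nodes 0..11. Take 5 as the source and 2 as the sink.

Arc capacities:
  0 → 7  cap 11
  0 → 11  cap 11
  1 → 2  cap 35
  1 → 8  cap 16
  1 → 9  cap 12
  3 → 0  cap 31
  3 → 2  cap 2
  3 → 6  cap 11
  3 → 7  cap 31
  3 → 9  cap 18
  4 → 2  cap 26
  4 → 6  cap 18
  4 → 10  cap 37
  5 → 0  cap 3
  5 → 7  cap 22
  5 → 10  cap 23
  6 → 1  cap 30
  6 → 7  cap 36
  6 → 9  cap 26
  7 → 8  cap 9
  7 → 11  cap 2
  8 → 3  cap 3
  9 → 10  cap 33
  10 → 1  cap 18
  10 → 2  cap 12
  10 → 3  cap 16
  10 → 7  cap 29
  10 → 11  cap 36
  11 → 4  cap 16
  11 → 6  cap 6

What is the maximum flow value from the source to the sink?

Maximum flow value: 31

augment #1: 5→10→2 bottleneck 12, total now 12
augment #2: 5→10→1→2 bottleneck 11, total now 23
augment #3: 5→0→11→4→2 bottleneck 3, total now 26
augment #4: 5→7→8→3→2 bottleneck 2, total now 28
augment #5: 5→7→11→4→2 bottleneck 2, total now 30
augment #6: 5→7→8→3→6→1→2 bottleneck 1, total now 31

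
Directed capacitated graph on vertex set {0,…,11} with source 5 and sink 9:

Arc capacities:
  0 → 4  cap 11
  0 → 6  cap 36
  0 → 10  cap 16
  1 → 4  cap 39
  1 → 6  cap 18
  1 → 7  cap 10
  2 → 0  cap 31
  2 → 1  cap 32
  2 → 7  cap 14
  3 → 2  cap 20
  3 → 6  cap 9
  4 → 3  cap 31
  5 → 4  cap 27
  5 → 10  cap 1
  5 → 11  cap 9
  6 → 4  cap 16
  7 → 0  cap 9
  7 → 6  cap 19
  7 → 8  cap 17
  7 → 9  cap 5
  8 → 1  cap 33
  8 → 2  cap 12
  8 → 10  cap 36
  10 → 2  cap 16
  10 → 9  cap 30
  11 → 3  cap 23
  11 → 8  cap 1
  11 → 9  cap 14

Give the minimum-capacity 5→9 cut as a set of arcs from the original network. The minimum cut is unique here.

Min-cut arcs: {(3,2), (5,10), (5,11)} (total capacity 30)

augment #1: 5→10→9 push 1
augment #2: 5→11→9 push 9
augment #3: 5→4→3→2→7→9 push 5
augment #4: 5→4→3→2→0→10→9 push 15
max flow = 30; residual-reachable set from 5 gives S-side
cut edges (S→T): {(3,2), (5,10), (5,11)} total cap 30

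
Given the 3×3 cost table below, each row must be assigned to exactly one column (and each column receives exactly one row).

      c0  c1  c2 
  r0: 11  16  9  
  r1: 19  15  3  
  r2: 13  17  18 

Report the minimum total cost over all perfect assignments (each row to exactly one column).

Minimum assignment cost: 31

optimal assignment: row0→col0 (cost 11), row1→col2 (cost 3), row2→col1 (cost 17)
total = 11 + 3 + 17 = 31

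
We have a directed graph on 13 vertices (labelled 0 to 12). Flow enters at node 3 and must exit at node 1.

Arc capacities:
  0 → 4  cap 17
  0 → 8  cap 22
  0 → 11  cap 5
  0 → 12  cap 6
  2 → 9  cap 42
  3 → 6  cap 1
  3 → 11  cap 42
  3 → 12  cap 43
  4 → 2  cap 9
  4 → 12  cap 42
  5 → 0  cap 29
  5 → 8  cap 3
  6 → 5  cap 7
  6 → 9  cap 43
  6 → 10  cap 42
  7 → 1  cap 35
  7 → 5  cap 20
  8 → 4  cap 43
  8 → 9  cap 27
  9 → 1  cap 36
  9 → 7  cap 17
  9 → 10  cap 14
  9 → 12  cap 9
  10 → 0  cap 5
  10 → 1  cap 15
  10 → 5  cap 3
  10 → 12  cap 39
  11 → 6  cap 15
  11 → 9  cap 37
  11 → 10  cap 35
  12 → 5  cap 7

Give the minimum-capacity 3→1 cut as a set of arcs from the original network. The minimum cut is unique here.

augment #1: 3→6→9→1 push 1
augment #2: 3→11→9→1 push 35
augment #3: 3→11→10→1 push 7
augment #4: 3→12→5→0→11→10→1 push 5
augment #5: 3→12→5→8→9→7→1 push 2
max flow = 50; residual-reachable set from 3 gives S-side
cut edges (S→T): {(3,6), (3,11), (12,5)} total cap 50

Min-cut arcs: {(3,6), (3,11), (12,5)} (total capacity 50)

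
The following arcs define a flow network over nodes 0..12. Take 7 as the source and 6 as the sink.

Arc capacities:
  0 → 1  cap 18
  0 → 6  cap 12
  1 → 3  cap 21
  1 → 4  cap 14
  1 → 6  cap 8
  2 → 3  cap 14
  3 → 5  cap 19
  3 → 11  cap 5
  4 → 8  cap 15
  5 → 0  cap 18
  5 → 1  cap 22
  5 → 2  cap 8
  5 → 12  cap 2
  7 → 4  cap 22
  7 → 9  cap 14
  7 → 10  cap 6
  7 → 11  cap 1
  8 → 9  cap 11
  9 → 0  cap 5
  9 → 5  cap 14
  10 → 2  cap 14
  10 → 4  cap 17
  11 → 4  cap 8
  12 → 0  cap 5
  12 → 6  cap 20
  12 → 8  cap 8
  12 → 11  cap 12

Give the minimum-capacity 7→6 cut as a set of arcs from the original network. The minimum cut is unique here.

augment #1: 7→9→0→6 push 5
augment #2: 7→9→5→0→6 push 7
augment #3: 7→9→5→1→6 push 2
augment #4: 7→4→8→9→5→1→6 push 5
augment #5: 7→10→2→3→5→1→6 push 1
augment #6: 7→10→2→3→5→12→6 push 2
max flow = 22; residual-reachable set from 7 gives S-side
cut edges (S→T): {(0,6), (1,6), (5,12)} total cap 22

Min-cut arcs: {(0,6), (1,6), (5,12)} (total capacity 22)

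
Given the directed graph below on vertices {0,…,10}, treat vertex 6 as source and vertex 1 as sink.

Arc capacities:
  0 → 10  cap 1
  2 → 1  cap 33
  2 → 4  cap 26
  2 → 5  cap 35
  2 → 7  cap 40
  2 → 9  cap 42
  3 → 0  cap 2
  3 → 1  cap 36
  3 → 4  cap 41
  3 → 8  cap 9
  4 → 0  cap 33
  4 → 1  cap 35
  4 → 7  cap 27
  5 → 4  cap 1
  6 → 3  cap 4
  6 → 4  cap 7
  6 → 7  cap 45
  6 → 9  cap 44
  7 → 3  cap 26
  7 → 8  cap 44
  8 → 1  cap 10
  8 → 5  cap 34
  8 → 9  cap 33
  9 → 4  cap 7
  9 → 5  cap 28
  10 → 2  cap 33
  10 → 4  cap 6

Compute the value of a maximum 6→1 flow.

augment #1: 6→3→1 bottleneck 4, total now 4
augment #2: 6→4→1 bottleneck 7, total now 11
augment #3: 6→7→3→1 bottleneck 26, total now 37
augment #4: 6→7→8→1 bottleneck 10, total now 47
augment #5: 6→9→4→1 bottleneck 7, total now 54
augment #6: 6→9→5→4→1 bottleneck 1, total now 55

Maximum flow value: 55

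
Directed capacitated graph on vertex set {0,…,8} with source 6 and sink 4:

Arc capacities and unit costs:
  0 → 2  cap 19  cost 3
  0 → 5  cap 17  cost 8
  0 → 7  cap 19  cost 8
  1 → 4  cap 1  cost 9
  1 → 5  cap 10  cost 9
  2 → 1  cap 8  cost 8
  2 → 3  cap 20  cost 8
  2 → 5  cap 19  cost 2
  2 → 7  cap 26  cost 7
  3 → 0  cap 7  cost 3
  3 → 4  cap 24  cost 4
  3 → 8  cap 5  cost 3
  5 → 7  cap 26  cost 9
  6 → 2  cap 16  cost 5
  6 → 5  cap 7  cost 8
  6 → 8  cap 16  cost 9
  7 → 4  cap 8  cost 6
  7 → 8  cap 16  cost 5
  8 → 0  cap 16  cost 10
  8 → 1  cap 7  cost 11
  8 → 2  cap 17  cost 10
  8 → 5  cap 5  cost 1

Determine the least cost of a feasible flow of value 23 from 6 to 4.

Minimum cost for 23 units: 433

shortest-cost path #1: 6→2→3→4 push 16 @ unit cost 17 (adds 272)
shortest-cost path #2: 6→5→7→4 push 7 @ unit cost 23 (adds 161)
total cost = 433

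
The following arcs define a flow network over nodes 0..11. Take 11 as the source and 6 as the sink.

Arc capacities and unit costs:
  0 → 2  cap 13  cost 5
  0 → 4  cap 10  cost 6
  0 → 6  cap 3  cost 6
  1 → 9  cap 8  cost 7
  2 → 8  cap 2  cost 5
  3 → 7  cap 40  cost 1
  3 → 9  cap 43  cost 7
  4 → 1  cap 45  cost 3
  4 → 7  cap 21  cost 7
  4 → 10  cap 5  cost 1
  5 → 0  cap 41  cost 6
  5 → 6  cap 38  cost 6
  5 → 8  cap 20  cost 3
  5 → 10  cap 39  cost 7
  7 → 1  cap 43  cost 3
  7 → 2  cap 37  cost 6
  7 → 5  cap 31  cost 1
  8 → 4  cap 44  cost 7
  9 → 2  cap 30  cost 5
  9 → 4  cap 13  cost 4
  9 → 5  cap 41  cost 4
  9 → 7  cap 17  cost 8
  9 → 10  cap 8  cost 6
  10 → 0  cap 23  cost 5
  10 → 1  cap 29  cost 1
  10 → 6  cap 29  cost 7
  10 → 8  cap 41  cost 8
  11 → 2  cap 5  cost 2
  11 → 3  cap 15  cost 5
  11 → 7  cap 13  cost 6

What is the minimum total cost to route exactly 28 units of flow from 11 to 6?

Minimum cost for 28 units: 364

shortest-cost path #1: 11→7→5→6 push 13 @ unit cost 13 (adds 169)
shortest-cost path #2: 11→3→7→5→6 push 15 @ unit cost 13 (adds 195)
total cost = 364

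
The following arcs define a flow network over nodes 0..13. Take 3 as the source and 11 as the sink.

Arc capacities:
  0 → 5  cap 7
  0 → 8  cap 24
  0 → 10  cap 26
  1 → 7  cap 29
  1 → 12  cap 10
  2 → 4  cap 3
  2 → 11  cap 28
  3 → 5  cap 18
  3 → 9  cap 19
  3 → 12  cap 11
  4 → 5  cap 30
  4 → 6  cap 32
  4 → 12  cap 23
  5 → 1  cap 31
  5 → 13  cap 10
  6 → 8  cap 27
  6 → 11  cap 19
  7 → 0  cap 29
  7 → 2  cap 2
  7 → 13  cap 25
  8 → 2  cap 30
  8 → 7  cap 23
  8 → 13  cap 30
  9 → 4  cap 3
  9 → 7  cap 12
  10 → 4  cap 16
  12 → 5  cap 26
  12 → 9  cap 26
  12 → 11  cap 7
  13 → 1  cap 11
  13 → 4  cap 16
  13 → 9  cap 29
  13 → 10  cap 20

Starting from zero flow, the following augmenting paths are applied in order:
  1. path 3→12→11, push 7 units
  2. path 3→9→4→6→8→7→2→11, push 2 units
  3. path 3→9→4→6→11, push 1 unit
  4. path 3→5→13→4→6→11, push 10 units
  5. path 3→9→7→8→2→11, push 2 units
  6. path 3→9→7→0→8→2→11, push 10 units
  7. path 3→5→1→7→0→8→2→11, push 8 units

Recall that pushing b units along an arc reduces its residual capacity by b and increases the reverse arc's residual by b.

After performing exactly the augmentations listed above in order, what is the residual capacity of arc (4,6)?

Residual capacity of (4,6): 19

after path 1 (3→12→11, push 7): res(4,6)=32
after path 2 (3→9→4→6→8→7→2→11, push 2): res(4,6)=30
after path 3 (3→9→4→6→11, push 1): res(4,6)=29
after path 4 (3→5→13→4→6→11, push 10): res(4,6)=19
after path 5 (3→9→7→8→2→11, push 2): res(4,6)=19
after path 6 (3→9→7→0→8→2→11, push 10): res(4,6)=19
after path 7 (3→5→1→7→0→8→2→11, push 8): res(4,6)=19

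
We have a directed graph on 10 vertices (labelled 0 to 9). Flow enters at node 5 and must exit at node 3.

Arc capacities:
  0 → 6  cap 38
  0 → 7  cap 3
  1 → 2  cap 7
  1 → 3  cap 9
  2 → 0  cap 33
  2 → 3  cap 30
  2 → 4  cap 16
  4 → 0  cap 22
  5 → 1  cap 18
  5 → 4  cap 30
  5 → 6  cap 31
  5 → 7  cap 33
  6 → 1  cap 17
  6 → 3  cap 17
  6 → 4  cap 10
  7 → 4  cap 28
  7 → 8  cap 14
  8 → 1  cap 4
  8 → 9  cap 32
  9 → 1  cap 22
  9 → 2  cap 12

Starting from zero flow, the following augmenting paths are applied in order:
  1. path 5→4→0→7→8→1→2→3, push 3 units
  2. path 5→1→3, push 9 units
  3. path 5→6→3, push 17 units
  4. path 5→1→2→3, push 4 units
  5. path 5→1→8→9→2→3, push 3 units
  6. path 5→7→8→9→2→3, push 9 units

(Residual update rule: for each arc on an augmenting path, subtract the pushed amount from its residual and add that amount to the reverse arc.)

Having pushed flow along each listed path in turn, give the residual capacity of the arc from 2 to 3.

Residual capacity of (2,3): 11

after path 1 (5→4→0→7→8→1→2→3, push 3): res(2,3)=27
after path 2 (5→1→3, push 9): res(2,3)=27
after path 3 (5→6→3, push 17): res(2,3)=27
after path 4 (5→1→2→3, push 4): res(2,3)=23
after path 5 (5→1→8→9→2→3, push 3): res(2,3)=20
after path 6 (5→7→8→9→2→3, push 9): res(2,3)=11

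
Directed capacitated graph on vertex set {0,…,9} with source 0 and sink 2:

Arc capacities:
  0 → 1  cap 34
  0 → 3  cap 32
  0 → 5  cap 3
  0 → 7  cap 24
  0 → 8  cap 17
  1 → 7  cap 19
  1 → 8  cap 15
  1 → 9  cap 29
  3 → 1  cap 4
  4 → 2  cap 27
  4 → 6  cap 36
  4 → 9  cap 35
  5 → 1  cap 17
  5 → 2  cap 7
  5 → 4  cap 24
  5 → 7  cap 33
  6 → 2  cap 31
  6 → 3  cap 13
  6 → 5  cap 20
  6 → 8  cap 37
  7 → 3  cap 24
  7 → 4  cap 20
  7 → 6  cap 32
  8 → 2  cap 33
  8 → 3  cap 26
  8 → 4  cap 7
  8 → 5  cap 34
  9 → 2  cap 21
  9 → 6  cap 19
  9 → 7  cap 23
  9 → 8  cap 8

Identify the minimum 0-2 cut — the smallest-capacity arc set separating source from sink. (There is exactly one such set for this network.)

Min-cut arcs: {(0,1), (0,5), (0,7), (0,8), (3,1)} (total capacity 82)

augment #1: 0→5→2 push 3
augment #2: 0→8→2 push 17
augment #3: 0→1→8→2 push 15
augment #4: 0→1→9→2 push 19
augment #5: 0→7→4→2 push 20
augment #6: 0→7→6→2 push 4
augment #7: 0→3→1→9→2 push 2
augment #8: 0→3→1→7→6→2 push 2
max flow = 82; residual-reachable set from 0 gives S-side
cut edges (S→T): {(0,1), (0,5), (0,7), (0,8), (3,1)} total cap 82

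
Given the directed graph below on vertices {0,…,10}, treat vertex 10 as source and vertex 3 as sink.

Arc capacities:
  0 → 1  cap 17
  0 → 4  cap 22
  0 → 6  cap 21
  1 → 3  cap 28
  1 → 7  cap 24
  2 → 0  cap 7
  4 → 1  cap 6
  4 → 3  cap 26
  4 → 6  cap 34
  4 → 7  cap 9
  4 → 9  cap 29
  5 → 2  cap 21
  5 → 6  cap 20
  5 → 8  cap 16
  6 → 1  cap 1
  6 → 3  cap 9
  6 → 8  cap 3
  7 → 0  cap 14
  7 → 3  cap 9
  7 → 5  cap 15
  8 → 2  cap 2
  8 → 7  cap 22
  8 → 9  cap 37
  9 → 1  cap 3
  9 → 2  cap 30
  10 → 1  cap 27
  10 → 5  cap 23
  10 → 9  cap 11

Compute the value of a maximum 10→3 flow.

augment #1: 10→1→3 bottleneck 27, total now 27
augment #2: 10→5→6→3 bottleneck 9, total now 36
augment #3: 10→9→1→3 bottleneck 1, total now 37
augment #4: 10→5→8→7→3 bottleneck 9, total now 46
augment #5: 10→5→2→0→4→3 bottleneck 5, total now 51
augment #6: 10→9→2→0→4→3 bottleneck 2, total now 53
augment #7: 10→9→1→7→0→4→3 bottleneck 2, total now 55
augment #8: 10→9→2→5→8→7→0→4→3 bottleneck 5, total now 60

Maximum flow value: 60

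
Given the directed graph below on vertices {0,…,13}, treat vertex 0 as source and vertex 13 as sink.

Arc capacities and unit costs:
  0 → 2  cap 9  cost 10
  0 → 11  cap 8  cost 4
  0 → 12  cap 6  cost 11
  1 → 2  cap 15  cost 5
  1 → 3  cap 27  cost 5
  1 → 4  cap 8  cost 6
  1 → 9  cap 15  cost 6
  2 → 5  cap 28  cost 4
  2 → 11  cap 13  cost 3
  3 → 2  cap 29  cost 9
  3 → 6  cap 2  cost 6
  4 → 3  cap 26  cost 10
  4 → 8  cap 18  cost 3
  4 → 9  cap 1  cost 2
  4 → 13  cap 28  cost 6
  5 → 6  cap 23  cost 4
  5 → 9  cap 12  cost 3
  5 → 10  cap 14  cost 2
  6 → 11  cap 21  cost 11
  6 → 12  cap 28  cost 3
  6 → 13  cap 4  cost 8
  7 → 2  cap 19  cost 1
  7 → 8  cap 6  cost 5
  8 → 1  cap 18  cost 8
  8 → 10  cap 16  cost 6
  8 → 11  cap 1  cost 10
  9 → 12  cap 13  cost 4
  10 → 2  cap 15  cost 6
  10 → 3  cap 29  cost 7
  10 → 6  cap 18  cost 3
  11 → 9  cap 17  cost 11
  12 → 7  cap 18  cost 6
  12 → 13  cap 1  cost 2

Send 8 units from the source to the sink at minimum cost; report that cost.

shortest-cost path #1: 0→12→13 push 1 @ unit cost 13 (adds 13)
shortest-cost path #2: 0→2→5→6→13 push 4 @ unit cost 26 (adds 104)
shortest-cost path #3: 0→12→7→8→1→4→13 push 3 @ unit cost 42 (adds 126)
total cost = 243

Minimum cost for 8 units: 243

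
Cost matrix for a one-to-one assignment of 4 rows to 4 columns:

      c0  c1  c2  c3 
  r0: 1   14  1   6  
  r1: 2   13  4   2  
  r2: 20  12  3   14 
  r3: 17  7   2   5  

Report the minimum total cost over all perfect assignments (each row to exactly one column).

optimal assignment: row0→col0 (cost 1), row1→col3 (cost 2), row2→col2 (cost 3), row3→col1 (cost 7)
total = 1 + 2 + 3 + 7 = 13

Minimum assignment cost: 13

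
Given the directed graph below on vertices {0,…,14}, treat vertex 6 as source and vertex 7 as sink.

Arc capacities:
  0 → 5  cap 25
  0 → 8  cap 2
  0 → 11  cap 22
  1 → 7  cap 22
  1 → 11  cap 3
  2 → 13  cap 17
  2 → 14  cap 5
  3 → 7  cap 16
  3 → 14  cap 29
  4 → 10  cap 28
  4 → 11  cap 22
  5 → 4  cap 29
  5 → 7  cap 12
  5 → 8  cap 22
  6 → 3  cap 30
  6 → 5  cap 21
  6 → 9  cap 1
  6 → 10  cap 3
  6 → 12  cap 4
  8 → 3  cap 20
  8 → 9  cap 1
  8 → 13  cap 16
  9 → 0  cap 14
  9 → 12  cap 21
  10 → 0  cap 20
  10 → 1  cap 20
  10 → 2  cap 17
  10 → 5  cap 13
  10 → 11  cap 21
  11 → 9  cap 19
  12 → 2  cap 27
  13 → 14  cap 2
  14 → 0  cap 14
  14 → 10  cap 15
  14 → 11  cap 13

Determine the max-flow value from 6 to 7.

augment #1: 6→3→7 bottleneck 16, total now 16
augment #2: 6→5→7 bottleneck 12, total now 28
augment #3: 6→10→1→7 bottleneck 3, total now 31
augment #4: 6→3→14→10→1→7 bottleneck 14, total now 45
augment #5: 6→5→4→10→1→7 bottleneck 3, total now 48

Maximum flow value: 48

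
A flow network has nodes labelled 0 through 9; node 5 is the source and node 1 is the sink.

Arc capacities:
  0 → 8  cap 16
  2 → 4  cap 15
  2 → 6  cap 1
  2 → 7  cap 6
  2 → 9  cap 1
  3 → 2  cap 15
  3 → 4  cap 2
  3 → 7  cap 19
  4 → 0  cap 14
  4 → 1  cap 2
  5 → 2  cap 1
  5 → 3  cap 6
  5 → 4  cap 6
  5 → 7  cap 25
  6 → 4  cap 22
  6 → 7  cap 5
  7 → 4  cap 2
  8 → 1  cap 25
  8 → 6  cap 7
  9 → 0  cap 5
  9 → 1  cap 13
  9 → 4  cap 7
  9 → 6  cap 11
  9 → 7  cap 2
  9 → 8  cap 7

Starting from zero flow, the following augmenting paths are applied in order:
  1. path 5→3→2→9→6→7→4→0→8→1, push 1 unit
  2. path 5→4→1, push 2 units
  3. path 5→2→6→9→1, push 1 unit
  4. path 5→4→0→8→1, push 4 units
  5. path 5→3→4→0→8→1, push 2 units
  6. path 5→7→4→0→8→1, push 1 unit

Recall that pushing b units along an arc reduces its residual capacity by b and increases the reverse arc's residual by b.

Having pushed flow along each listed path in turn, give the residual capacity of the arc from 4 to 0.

Residual capacity of (4,0): 6

after path 1 (5→3→2→9→6→7→4→0→8→1, push 1): res(4,0)=13
after path 2 (5→4→1, push 2): res(4,0)=13
after path 3 (5→2→6→9→1, push 1): res(4,0)=13
after path 4 (5→4→0→8→1, push 4): res(4,0)=9
after path 5 (5→3→4→0→8→1, push 2): res(4,0)=7
after path 6 (5→7→4→0→8→1, push 1): res(4,0)=6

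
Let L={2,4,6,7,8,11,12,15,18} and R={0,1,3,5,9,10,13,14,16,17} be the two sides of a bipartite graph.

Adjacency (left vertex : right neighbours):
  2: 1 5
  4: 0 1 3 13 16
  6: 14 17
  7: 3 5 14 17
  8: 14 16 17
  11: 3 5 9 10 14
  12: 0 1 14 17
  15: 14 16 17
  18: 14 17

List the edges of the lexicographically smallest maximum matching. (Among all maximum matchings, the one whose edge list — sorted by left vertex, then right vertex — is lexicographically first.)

Lex-smallest maximum matching: {(2,1), (4,3), (6,14), (7,5), (8,16), (11,9), (12,0), (15,17)}

|M| = 8 (so the lex-smallest maximum matching has 8 edges)
process left vertices in ascending order; for each, take the smallest-labelled available neighbour that still permits 8 edges overall, or leave it unmatched if none does
lex-smallest matching: {2-1, 4-3, 6-14, 7-5, 8-16, 11-9, 12-0, 15-17}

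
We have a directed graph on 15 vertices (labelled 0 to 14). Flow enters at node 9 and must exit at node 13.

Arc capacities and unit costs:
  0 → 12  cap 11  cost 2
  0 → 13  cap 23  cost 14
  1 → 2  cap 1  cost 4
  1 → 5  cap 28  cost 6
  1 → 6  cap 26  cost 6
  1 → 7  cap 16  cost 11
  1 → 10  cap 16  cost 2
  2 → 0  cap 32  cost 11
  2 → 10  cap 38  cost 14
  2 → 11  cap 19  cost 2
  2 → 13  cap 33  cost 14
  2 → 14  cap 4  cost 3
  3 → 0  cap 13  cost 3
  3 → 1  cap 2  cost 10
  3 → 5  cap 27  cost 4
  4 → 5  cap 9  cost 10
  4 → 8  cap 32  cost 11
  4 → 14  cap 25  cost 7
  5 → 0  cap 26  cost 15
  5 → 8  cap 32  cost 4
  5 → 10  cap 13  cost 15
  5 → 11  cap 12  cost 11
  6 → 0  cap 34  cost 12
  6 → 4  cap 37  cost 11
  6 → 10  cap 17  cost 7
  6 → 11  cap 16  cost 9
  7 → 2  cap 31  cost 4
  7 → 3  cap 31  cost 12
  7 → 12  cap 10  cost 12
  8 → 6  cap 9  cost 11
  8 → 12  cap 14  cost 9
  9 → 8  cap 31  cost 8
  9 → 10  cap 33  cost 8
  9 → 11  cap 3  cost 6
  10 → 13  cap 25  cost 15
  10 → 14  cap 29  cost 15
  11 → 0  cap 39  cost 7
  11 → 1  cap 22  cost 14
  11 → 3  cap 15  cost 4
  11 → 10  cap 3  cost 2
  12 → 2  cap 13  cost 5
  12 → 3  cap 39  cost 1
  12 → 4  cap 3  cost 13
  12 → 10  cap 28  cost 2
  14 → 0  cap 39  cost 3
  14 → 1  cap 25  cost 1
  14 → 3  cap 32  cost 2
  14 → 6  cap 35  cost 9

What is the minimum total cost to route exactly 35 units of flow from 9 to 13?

Minimum cost for 35 units: 901

shortest-cost path #1: 9→10→13 push 25 @ unit cost 23 (adds 575)
shortest-cost path #2: 9→11→0→13 push 3 @ unit cost 27 (adds 81)
shortest-cost path #3: 9→8→12→3→0→13 push 7 @ unit cost 35 (adds 245)
total cost = 901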